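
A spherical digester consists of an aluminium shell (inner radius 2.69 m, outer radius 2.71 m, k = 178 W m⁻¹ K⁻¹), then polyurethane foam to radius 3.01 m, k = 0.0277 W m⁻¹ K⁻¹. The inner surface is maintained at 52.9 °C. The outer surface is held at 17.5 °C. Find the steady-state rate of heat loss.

Resistance network (inner→outer):
  R_aluminium = (1/2.69 − 1/2.71)/(4πk) = 0.002744/(4π·178) = 1.227×10^-6 K/W
  R_polyurethane foam = (1/2.71 − 1/3.01)/(4πk) = 0.03678/(4π·0.0277) = 0.1057 K/W
ΣR = 1.227×10^-6 + 0.1057 = 0.1057 K/W
Q = ΔT/ΣR = (52.9 °C − 17.5 °C)/0.1057 = 335 W

Q = 335 W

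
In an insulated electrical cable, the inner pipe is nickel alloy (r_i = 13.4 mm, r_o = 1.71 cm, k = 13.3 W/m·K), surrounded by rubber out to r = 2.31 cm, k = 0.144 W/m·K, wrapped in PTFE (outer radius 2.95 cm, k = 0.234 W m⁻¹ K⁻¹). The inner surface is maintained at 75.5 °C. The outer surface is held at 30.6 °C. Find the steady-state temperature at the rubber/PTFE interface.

Series thermal resistances, inner to outer:
  R'_nickel alloy = ln(0.0171/0.0134)/(2πk) = 0.2438/(2π·13.3) = 0.002918 m·K/W
  R'_rubber = ln(0.0231/0.0171)/(2πk) = 0.3008/(2π·0.144) = 0.3324 m·K/W
  R'_PTFE = ln(0.0295/0.0231)/(2πk) = 0.2446/(2π·0.234) = 0.1663 m·K/W
ΣR = 0.002918 + 0.3324 + 0.1663 = 0.5016 m·K/W
Q' = ΔT/ΣR = (75.5 °C − 30.6 °C)/0.5016 = 89.51 W/m
From the inner boundary to the rubber/PTFE interface, ΣR_partial = 0.3353 m·K/W.
T_interface = T_in − Q'·ΣR_partial = 75.5 °C − (89.51)(0.3353) = 45.5 °C

T = 45.5 °C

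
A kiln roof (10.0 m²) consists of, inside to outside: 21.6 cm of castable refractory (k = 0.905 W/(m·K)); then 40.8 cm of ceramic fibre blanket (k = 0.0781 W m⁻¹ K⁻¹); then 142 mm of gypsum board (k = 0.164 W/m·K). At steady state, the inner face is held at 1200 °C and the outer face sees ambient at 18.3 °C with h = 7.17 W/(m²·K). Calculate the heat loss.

Q = 1830 W

Treat each layer as a resistance in series:
  R_castable refractory = L/(kA) = 0.216/(0.905·10.0) = 0.02387 K/W
  R_ceramic fibre blanket = L/(kA) = 0.408/(0.0781·10.0) = 0.5224 K/W
  R_gypsum board = L/(kA) = 0.142/(0.164·10.0) = 0.08659 K/W
  R_conv,out = 1/(hA) = 1/(7.17·10.0) = 0.01395 K/W
ΣR = 0.02387 + 0.5224 + 0.08659 + 0.01395 = 0.6468 K/W
Q = ΔT/ΣR = (1200 °C − 18.3 °C)/0.6468 = 1830 W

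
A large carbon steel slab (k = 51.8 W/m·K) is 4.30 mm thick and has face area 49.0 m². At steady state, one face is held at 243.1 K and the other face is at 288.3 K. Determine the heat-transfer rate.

Q = 26700 kW

Q = kA·ΔT/L = 51.8 × 49.0 × |243.1 K − 288.3 K| / 0.00430 = 2.67×10^7 W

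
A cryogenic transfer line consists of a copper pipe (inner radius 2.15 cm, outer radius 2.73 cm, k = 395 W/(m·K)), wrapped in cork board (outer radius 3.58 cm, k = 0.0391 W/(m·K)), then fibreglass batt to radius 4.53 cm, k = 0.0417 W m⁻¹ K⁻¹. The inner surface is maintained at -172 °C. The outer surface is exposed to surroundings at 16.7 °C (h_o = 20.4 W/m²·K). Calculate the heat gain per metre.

Q' = 86.8 W/m

Resistance network (inner→outer):
  R'_copper = ln(0.0273/0.0215)/(2πk) = 0.2388/(2π·395) = 9.623×10^-5 m·K/W
  R'_cork board = ln(0.0358/0.0273)/(2πk) = 0.2711/(2π·0.0391) = 1.103 m·K/W
  R'_fibreglass batt = ln(0.0453/0.0358)/(2πk) = 0.2354/(2π·0.0417) = 0.8983 m·K/W
  R'_conv,out = 1/(2πr h) = 1/(2π·0.0453·20.4) = 0.1722 m·K/W
ΣR = 9.623×10^-5 + 1.103 + 0.8983 + 0.1722 = 2.174 m·K/W
Q' = ΔT/ΣR = (-172 °C − 16.7 °C)/2.174 = -86.8 W/m
(Negative Q' ⇒ heat flows inward; heat gain = 86.8 W/m.)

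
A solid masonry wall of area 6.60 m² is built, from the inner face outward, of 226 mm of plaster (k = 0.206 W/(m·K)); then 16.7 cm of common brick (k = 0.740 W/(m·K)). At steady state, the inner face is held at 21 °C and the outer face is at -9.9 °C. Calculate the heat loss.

Treat each layer as a resistance in series:
  R_plaster = L/(kA) = 0.226/(0.206·6.60) = 0.1662 K/W
  R_common brick = L/(kA) = 0.167/(0.740·6.60) = 0.03419 K/W
ΣR = 0.1662 + 0.03419 = 0.2004 K/W
Q = ΔT/ΣR = (21 °C − -9.9 °C)/0.2004 = 154 W

Q = 154 W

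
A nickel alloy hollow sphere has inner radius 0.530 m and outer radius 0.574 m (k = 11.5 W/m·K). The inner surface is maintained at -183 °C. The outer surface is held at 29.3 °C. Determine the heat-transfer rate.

Q = 4πk·ΔT/(1/r₁ − 1/r₂) = 4π × 11.5 × 212.3 / (1/0.530 − 1/0.574) = 2.12×10^5 W

Q = 212 kW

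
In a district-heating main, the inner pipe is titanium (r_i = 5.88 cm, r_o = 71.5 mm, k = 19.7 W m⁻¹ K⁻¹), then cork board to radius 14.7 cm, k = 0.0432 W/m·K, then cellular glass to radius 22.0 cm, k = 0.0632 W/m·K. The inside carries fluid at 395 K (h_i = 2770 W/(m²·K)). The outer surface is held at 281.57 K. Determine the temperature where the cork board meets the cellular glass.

T = 312.9 K

Resistance network (inner→outer):
  R'_conv,in = 1/(2πr h) = 1/(2π·0.0588·2770) = 9.772×10^-4 m·K/W
  R'_titanium = ln(0.0715/0.0588)/(2πk) = 0.1956/(2π·19.7) = 0.001580 m·K/W
  R'_cork board = ln(0.147/0.0715)/(2πk) = 0.7207/(2π·0.0432) = 2.655 m·K/W
  R'_cellular glass = ln(0.220/0.147)/(2πk) = 0.4032/(2π·0.0632) = 1.015 m·K/W
ΣR = 9.772×10^-4 + 0.001580 + 2.655 + 1.015 = 3.673 m·K/W
Q' = ΔT/ΣR = (395 K − 281.57 K)/3.673 = 30.88 W/m
From the inner boundary to the cork board/cellular glass interface, ΣR_partial = 2.658 m·K/W.
T_interface = T_in − Q'·ΣR_partial = 395 K − (30.88)(2.658) = 312.9 K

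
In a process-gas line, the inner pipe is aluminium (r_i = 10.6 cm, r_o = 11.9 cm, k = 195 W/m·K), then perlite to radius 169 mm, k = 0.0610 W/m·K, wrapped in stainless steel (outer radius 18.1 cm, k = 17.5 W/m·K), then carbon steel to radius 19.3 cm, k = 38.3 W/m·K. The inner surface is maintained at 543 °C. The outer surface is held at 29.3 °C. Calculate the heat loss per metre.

Resistance network (inner→outer):
  R'_aluminium = ln(0.119/0.106)/(2πk) = 0.1157/(2π·195) = 9.442×10^-5 m·K/W
  R'_perlite = ln(0.169/0.119)/(2πk) = 0.3508/(2π·0.0610) = 0.9152 m·K/W
  R'_stainless steel = ln(0.181/0.169)/(2πk) = 0.06860/(2π·17.5) = 6.239×10^-4 m·K/W
  R'_carbon steel = ln(0.193/0.181)/(2πk) = 0.06419/(2π·38.3) = 2.668×10^-4 m·K/W
ΣR = 9.442×10^-5 + 0.9152 + 6.239×10^-4 + 2.668×10^-4 = 0.9162 m·K/W
Q' = ΔT/ΣR = (543 °C − 29.3 °C)/0.9162 = 561 W/m

Q' = 561 W/m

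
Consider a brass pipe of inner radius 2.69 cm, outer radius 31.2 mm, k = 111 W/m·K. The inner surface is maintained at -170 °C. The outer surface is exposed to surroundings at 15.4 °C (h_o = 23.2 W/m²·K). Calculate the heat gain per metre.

Series thermal resistances, inner to outer:
  R'_brass = ln(0.0312/0.0269)/(2πk) = 0.1483/(2π·111) = 2.126×10^-4 m·K/W
  R'_conv,out = 1/(2πr h) = 1/(2π·0.0312·23.2) = 0.2199 m·K/W
ΣR = 2.126×10^-4 + 0.2199 = 0.2201 m·K/W
Q' = ΔT/ΣR = (-170 °C − 15.4 °C)/0.2201 = -842 W/m
(Negative Q' ⇒ heat flows inward; heat gain = 842 W/m.)

Q' = 842 W/m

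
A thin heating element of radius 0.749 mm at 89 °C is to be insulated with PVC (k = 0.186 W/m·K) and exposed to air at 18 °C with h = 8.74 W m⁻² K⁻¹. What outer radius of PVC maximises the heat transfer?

For a cylinder, r_cr = k_ins/h = 0.186/8.74 = 0.0213 m = 2.13 cm

r_cr = 2.13 cm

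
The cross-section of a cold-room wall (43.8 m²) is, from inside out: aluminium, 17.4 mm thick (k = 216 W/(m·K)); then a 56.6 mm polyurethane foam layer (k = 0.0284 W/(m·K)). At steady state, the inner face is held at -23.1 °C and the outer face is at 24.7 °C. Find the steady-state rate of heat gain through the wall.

Resistance network (inner→outer):
  R_aluminium = L/(kA) = 0.0174/(216·43.8) = 1.839×10^-6 K/W
  R_polyurethane foam = L/(kA) = 0.0566/(0.0284·43.8) = 0.04550 K/W
ΣR = 1.839×10^-6 + 0.04550 = 0.04550 K/W
Q = ΔT/ΣR = (-23.1 °C − 24.7 °C)/0.04550 = -1050 W
(Negative Q ⇒ heat flows inward; heat gain = 1050 W.)

Q = 1050 W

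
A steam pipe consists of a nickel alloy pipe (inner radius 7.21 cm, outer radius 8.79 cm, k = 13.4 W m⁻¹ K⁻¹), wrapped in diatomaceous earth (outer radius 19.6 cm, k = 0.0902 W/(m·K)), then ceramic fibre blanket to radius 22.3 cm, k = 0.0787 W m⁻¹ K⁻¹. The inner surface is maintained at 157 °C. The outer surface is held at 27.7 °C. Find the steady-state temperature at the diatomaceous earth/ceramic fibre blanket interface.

Resistance network (inner→outer):
  R'_nickel alloy = ln(0.0879/0.0721)/(2πk) = 0.1981/(2π·13.4) = 0.002353 m·K/W
  R'_diatomaceous earth = ln(0.196/0.0879)/(2πk) = 0.8019/(2π·0.0902) = 1.415 m·K/W
  R'_ceramic fibre blanket = ln(0.223/0.196)/(2πk) = 0.1291/(2π·0.0787) = 0.2610 m·K/W
ΣR = 0.002353 + 1.415 + 0.2610 = 1.678 m·K/W
Q' = ΔT/ΣR = (157 °C − 27.7 °C)/1.678 = 77.06 W/m
From the inner boundary to the diatomaceous earth/ceramic fibre blanket interface, ΣR_partial = 1.417 m·K/W.
T_interface = T_in − Q'·ΣR_partial = 157 °C − (77.06)(1.417) = 47.8 °C

T = 47.8 °C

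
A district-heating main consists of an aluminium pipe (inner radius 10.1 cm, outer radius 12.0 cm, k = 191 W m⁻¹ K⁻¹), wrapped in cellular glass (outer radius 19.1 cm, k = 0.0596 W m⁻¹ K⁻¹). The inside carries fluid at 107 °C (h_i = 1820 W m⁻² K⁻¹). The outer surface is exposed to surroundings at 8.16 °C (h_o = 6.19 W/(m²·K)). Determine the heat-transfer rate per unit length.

Resistance network (inner→outer):
  R'_conv,in = 1/(2πr h) = 1/(2π·0.101·1820) = 8.658×10^-4 m·K/W
  R'_aluminium = ln(0.120/0.101)/(2πk) = 0.1724/(2π·191) = 1.436×10^-4 m·K/W
  R'_cellular glass = ln(0.191/0.120)/(2πk) = 0.4648/(2π·0.0596) = 1.241 m·K/W
  R'_conv,out = 1/(2πr h) = 1/(2π·0.191·6.19) = 0.1346 m·K/W
ΣR = 8.658×10^-4 + 1.436×10^-4 + 1.241 + 0.1346 = 1.377 m·K/W
Q' = ΔT/ΣR = (107 °C − 8.16 °C)/1.377 = 71.8 W/m

Q' = 71.8 W/m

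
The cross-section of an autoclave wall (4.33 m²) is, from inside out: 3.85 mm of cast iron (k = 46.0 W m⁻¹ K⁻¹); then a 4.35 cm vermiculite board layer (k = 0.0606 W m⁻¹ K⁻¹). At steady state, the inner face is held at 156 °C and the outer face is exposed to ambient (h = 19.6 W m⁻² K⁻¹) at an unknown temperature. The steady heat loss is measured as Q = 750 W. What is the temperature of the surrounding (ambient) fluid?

T_out = 22.8 °C

Series resistances:
  R_cast iron = L/(kA) = 0.00385/(46.0·4.33) = 1.933×10^-5 K/W
  R_vermiculite board = L/(kA) = 0.0435/(0.0606·4.33) = 0.1658 K/W
  R_conv,out = 1/(hA) = 1/(19.6·4.33) = 0.01178 K/W
ΣR = 0.1776 K/W
ΔT = Q·ΣR = 750 × 0.1776 = 133.2 K
Heat flows outward, so T_out = T_in − ΔT = 156 − 133.2 = 22.8 °C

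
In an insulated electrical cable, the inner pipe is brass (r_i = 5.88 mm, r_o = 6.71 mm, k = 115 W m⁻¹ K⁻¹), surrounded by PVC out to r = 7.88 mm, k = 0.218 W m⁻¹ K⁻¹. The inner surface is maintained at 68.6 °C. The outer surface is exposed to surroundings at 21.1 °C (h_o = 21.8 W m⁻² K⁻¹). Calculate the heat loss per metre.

Q' = 45.5 W/m

Treat each layer as a resistance in series:
  R'_brass = ln(0.00671/0.00588)/(2πk) = 0.1320/(2π·115) = 1.827×10^-4 m·K/W
  R'_PVC = ln(0.00788/0.00671)/(2πk) = 0.1607/(2π·0.218) = 0.1173 m·K/W
  R'_conv,out = 1/(2πr h) = 1/(2π·0.00788·21.8) = 0.9265 m·K/W
ΣR = 1.827×10^-4 + 0.1173 + 0.9265 = 1.044 m·K/W
Q' = ΔT/ΣR = (68.6 °C − 21.1 °C)/1.044 = 45.5 W/m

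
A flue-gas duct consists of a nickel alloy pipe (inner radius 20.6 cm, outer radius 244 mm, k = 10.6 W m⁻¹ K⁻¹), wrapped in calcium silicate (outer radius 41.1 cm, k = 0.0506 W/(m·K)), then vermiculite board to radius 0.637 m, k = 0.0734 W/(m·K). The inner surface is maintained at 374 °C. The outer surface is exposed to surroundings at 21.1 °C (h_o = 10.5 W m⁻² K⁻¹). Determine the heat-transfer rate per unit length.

Q' = 135 W/m

Resistance network (inner→outer):
  R'_nickel alloy = ln(0.244/0.206)/(2πk) = 0.1693/(2π·10.6) = 0.002542 m·K/W
  R'_calcium silicate = ln(0.411/0.244)/(2πk) = 0.5214/(2π·0.0506) = 1.640 m·K/W
  R'_vermiculite board = ln(0.637/0.411)/(2πk) = 0.4382/(2π·0.0734) = 0.9501 m·K/W
  R'_conv,out = 1/(2πr h) = 1/(2π·0.637·10.5) = 0.02380 m·K/W
ΣR = 0.002542 + 1.640 + 0.9501 + 0.02380 = 2.616 m·K/W
Q' = ΔT/ΣR = (374 °C − 21.1 °C)/2.616 = 135 W/m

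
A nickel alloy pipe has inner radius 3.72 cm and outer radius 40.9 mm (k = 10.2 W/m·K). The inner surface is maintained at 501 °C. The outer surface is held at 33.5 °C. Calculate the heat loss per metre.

Q' = 2πk·ΔT/ln(r₂/r₁) = 2π × 10.2 × 467.5 / ln(0.0409/0.0372) = 3.16×10^5 W/m

Q' = 3.16×10^5 W/m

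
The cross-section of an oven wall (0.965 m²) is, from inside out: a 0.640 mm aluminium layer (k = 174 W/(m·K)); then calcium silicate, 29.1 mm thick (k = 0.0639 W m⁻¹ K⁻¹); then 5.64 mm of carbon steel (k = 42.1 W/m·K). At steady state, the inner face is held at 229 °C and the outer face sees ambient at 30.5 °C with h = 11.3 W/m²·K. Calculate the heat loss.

Q = 352 W

Series thermal resistances, inner to outer:
  R_aluminium = L/(kA) = 6.40×10^-4/(174·0.965) = 3.812×10^-6 K/W
  R_calcium silicate = L/(kA) = 0.0291/(0.0639·0.965) = 0.4719 K/W
  R_carbon steel = L/(kA) = 0.00564/(42.1·0.965) = 1.388×10^-4 K/W
  R_conv,out = 1/(hA) = 1/(11.3·0.965) = 0.09171 K/W
ΣR = 3.812×10^-6 + 0.4719 + 1.388×10^-4 + 0.09171 = 0.5638 K/W
Q = ΔT/ΣR = (229 °C − 30.5 °C)/0.5638 = 352 W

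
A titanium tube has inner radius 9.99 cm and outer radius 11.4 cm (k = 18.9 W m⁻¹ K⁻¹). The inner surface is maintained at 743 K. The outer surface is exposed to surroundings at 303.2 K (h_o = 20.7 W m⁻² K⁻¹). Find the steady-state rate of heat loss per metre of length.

Treat each layer as a resistance in series:
  R'_titanium = ln(0.114/0.0999)/(2πk) = 0.1320/(2π·18.9) = 0.001112 m·K/W
  R'_conv,out = 1/(2πr h) = 1/(2π·0.114·20.7) = 0.06744 m·K/W
ΣR = 0.001112 + 0.06744 = 0.06855 m·K/W
Q' = ΔT/ΣR = (743 K − 303.2 K)/0.06855 = 6420 W/m

Q' = 6.42 kW/m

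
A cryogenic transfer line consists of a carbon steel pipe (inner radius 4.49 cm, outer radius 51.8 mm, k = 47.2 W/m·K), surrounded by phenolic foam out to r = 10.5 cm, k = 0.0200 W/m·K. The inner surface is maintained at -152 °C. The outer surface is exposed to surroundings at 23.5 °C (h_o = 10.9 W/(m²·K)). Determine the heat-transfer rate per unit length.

Q' = 30.5 W/m

Series thermal resistances, inner to outer:
  R'_carbon steel = ln(0.0518/0.0449)/(2πk) = 0.1430/(2π·47.2) = 4.820×10^-4 m·K/W
  R'_phenolic foam = ln(0.105/0.0518)/(2πk) = 0.7066/(2π·0.0200) = 5.623 m·K/W
  R'_conv,out = 1/(2πr h) = 1/(2π·0.105·10.9) = 0.1391 m·K/W
ΣR = 4.820×10^-4 + 5.623 + 0.1391 = 5.763 m·K/W
Q' = ΔT/ΣR = (-152 °C − 23.5 °C)/5.763 = -30.5 W/m
(Negative Q' ⇒ heat flows inward; heat gain = 30.5 W/m.)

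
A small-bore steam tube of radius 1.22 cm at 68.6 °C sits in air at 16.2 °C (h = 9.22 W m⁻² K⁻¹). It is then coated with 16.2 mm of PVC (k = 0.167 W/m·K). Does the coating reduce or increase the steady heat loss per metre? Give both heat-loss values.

Critical radius for a cylinder: r_cr = k/h = 0.0181 m = 1.81 cm.
Outer radius after coating: r₂ = 0.0122 + 0.0162 = 0.0284 m.
r₁ < r_cr < r₂: heat loss rises to a maximum at r_cr then falls. Whether the coating helps depends on whether Q(r₂) has dropped back below Q(r₁).
Bare: R = 1/(2πr₁h) = 1.415 m·K/W; Q = 52.4/1.415 = 37.0 W/m.
Coated: R = R_cond + R_conv = 1.413 m·K/W; Q = 52.4/1.413 = 37.1 W/m.

increases: 37.0 → 37.1 W/m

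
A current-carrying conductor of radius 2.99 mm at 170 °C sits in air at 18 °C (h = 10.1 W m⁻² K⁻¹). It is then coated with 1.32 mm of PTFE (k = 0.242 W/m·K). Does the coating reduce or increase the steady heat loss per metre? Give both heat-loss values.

increases: 28.8 → 39.0 W/m

Critical radius for a cylinder: r_cr = k/h = 0.0240 m = 2.40 cm.
Outer radius after coating: r₂ = 0.00299 + 0.00132 = 0.00431 m.
Since r₁ < r_cr and r₂ ≤ r_cr, the coating moves toward the maximum at r_cr — heat loss rises.
Bare: R = 1/(2πr₁h) = 5.270 m·K/W; Q = 152/5.270 = 28.8 W/m.
Coated: R = R_cond + R_conv = 3.897 m·K/W; Q = 152/3.897 = 39.0 W/m.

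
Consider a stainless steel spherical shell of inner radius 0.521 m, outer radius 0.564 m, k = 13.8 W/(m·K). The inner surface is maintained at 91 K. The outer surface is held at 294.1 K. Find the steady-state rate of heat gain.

Q = 241 kW

Q = 4πk·ΔT/(1/r₁ − 1/r₂) = 4π × 13.8 × 203.1 / (1/0.521 − 1/0.564) = 2.41×10^5 W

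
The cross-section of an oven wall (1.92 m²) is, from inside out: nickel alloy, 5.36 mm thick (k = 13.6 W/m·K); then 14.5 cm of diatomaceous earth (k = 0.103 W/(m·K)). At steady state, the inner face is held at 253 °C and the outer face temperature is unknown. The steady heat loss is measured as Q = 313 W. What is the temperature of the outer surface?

T_out = 23.4 °C

Sum the resistances:
  R_nickel alloy = L/(kA) = 0.00536/(13.6·1.92) = 2.053×10^-4 K/W
  R_diatomaceous earth = L/(kA) = 0.145/(0.103·1.92) = 0.7332 K/W
ΣR = 0.7334 K/W
ΔT = Q·ΣR = 313 × 0.7334 = 229.6 K
Heat flows outward, so T_out = T_in − ΔT = 253 − 229.6 = 23.4 °C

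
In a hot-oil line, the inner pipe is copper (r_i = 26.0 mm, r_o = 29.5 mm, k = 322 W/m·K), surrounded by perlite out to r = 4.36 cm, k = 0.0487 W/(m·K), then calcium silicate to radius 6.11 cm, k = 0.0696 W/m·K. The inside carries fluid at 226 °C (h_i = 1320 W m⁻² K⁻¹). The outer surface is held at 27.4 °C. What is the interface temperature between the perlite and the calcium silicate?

T = 102 °C

Resistance network (inner→outer):
  R'_conv,in = 1/(2πr h) = 1/(2π·0.0260·1320) = 0.004637 m·K/W
  R'_copper = ln(0.0295/0.0260)/(2πk) = 0.1263/(2π·322) = 6.242×10^-5 m·K/W
  R'_perlite = ln(0.0436/0.0295)/(2πk) = 0.3907/(2π·0.0487) = 1.277 m·K/W
  R'_calcium silicate = ln(0.0611/0.0436)/(2πk) = 0.3375/(2π·0.0696) = 0.7717 m·K/W
ΣR = 0.004637 + 6.242×10^-5 + 1.277 + 0.7717 = 2.053 m·K/W
Q' = ΔT/ΣR = (226 °C − 27.4 °C)/2.053 = 96.74 W/m
From the inner boundary to the perlite/calcium silicate interface, ΣR_partial = 1.282 m·K/W.
T_interface = T_in − Q'·ΣR_partial = 226 °C − (96.74)(1.282) = 102 °C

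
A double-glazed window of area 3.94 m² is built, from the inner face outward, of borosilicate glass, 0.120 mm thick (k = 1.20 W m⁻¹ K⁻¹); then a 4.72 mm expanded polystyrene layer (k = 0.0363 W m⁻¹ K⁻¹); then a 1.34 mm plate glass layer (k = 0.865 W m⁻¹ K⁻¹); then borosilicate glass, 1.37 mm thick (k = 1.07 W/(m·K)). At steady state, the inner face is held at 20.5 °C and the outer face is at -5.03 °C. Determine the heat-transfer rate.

Q = 757 W

Treat each layer as a resistance in series:
  R_borosilicate glass = L/(kA) = 1.20×10^-4/(1.20·3.94) = 2.538×10^-5 K/W
  R_expanded polystyrene = L/(kA) = 0.00472/(0.0363·3.94) = 0.03300 K/W
  R_plate glass = L/(kA) = 0.00134/(0.865·3.94) = 3.932×10^-4 K/W
  R_borosilicate glass = L/(kA) = 0.00137/(1.07·3.94) = 3.250×10^-4 K/W
ΣR = 2.538×10^-5 + 0.03300 + 3.932×10^-4 + 3.250×10^-4 = 0.03374 K/W
Q = ΔT/ΣR = (20.5 °C − -5.03 °C)/0.03374 = 757 W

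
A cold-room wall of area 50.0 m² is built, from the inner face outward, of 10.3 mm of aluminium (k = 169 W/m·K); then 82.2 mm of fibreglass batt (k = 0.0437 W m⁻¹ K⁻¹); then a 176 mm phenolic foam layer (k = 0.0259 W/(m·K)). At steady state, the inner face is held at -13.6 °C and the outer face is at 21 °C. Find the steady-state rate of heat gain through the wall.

Treat each layer as a resistance in series:
  R_aluminium = L/(kA) = 0.0103/(169·50.0) = 1.219×10^-6 K/W
  R_fibreglass batt = L/(kA) = 0.0822/(0.0437·50.0) = 0.03762 K/W
  R_phenolic foam = L/(kA) = 0.176/(0.0259·50.0) = 0.1359 K/W
ΣR = 1.219×10^-6 + 0.03762 + 0.1359 = 0.1735 K/W
Q = ΔT/ΣR = (-13.6 °C − 21 °C)/0.1735 = -199 W
(Negative Q ⇒ heat flows inward; heat gain = 199 W.)

Q = 199 W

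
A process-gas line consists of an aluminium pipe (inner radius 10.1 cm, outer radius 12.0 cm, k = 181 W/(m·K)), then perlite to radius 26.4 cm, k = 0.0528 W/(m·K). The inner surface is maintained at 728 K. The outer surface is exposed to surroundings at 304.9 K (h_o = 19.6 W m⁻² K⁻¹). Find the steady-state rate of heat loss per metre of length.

Q' = 176 W/m

Treat each layer as a resistance in series:
  R'_aluminium = ln(0.120/0.101)/(2πk) = 0.1724/(2π·181) = 1.516×10^-4 m·K/W
  R'_perlite = ln(0.264/0.120)/(2πk) = 0.7885/(2π·0.0528) = 2.377 m·K/W
  R'_conv,out = 1/(2πr h) = 1/(2π·0.264·19.6) = 0.03076 m·K/W
ΣR = 1.516×10^-4 + 2.377 + 0.03076 = 2.408 m·K/W
Q' = ΔT/ΣR = (728 K − 304.9 K)/2.408 = 176 W/m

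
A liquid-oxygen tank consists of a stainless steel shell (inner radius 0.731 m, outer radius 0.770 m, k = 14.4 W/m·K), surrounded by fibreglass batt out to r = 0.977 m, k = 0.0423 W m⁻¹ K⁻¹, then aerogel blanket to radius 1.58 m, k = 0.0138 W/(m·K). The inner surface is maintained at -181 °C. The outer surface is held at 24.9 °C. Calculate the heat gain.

Q = 74.3 W

Resistance network (inner→outer):
  R_stainless steel = (1/0.731 − 1/0.770)/(4πk) = 0.06929/(4π·14.4) = 3.829×10^-4 K/W
  R_fibreglass batt = (1/0.770 − 1/0.977)/(4πk) = 0.2752/(4π·0.0423) = 0.5176 K/W
  R_aerogel blanket = (1/0.977 − 1/1.58)/(4πk) = 0.3906/(4π·0.0138) = 2.253 K/W
ΣR = 3.829×10^-4 + 0.5176 + 2.253 = 2.771 K/W
Q = ΔT/ΣR = (-181 °C − 24.9 °C)/2.771 = -74.3 W
(Negative Q ⇒ heat flows inward; heat gain = 74.3 W.)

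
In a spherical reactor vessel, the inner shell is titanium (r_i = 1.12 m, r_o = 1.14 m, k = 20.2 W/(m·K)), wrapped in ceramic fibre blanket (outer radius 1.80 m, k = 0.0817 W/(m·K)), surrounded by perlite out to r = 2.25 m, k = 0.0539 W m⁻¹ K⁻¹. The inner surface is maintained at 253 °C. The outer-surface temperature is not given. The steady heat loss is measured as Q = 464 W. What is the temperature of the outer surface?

Series resistances:
  R_titanium = (1/1.12 − 1/1.14)/(4πk) = 0.01566/(4π·20.2) = 6.171×10^-5 K/W
  R_ceramic fibre blanket = (1/1.14 − 1/1.80)/(4πk) = 0.3216/(4π·0.0817) = 0.3133 K/W
  R_perlite = (1/1.80 − 1/2.25)/(4πk) = 0.1111/(4π·0.0539) = 0.1640 K/W
ΣR = 0.4774 K/W
ΔT = Q·ΣR = 464 × 0.4774 = 221.5 K
Heat flows outward, so T_out = T_in − ΔT = 253 − 221.5 = 31.5 °C

T_out = 31.5 °C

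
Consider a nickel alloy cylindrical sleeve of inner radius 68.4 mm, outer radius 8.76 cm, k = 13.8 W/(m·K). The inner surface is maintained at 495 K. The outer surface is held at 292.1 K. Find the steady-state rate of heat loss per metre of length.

Q' = 71100 W/m

Q' = 2πk·ΔT/ln(r₂/r₁) = 2π × 13.8 × 202.9 / ln(0.0876/0.0684) = 71100 W/m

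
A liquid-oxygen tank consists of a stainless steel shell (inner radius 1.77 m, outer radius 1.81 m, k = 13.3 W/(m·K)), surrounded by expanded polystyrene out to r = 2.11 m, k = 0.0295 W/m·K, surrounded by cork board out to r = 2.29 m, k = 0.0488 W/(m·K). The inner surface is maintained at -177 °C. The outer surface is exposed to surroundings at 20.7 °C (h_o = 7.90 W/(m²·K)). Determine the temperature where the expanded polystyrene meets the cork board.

T = -24.4 °C

Treat each layer as a resistance in series:
  R_stainless steel = (1/1.77 − 1/1.81)/(4πk) = 0.01249/(4π·13.3) = 7.470×10^-5 K/W
  R_expanded polystyrene = (1/1.81 − 1/2.11)/(4πk) = 0.07855/(4π·0.0295) = 0.2119 K/W
  R_cork board = (1/2.11 − 1/2.29)/(4πk) = 0.03725/(4π·0.0488) = 0.06075 K/W
  R_conv,out = 1/(4πr²h) = 1/(4π·2.29²·7.90) = 0.001921 K/W
ΣR = 7.470×10^-5 + 0.2119 + 0.06075 + 0.001921 = 0.2746 K/W
Q = ΔT/ΣR = (-177 °C − 20.7 °C)/0.2746 = -720.0 W
From the inner boundary to the expanded polystyrene/cork board interface, ΣR_partial = 0.2120 K/W.
T_interface = T_in − Q·ΣR_partial = -177 °C − (-720.0)(0.2120) = -24.4 °C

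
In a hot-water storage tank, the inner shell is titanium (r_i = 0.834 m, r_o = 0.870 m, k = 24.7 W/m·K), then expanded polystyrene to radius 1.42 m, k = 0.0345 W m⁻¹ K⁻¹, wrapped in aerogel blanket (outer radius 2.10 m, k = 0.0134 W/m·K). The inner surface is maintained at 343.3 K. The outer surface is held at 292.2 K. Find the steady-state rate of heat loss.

Q = 21.5 W

Treat each layer as a resistance in series:
  R_titanium = (1/0.834 − 1/0.870)/(4πk) = 0.04962/(4π·24.7) = 1.598×10^-4 K/W
  R_expanded polystyrene = (1/0.870 − 1/1.42)/(4πk) = 0.4452/(4π·0.0345) = 1.027 K/W
  R_aerogel blanket = (1/1.42 − 1/2.10)/(4πk) = 0.2280/(4π·0.0134) = 1.354 K/W
ΣR = 1.598×10^-4 + 1.027 + 1.354 = 2.381 K/W
Q = ΔT/ΣR = (343.3 K − 292.2 K)/2.381 = 21.5 W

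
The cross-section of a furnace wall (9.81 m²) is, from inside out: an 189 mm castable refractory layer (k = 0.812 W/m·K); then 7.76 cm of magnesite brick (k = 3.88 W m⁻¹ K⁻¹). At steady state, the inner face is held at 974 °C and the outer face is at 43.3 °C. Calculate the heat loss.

Q = 36100 W

Treat each layer as a resistance in series:
  R_castable refractory = L/(kA) = 0.189/(0.812·9.81) = 0.02373 K/W
  R_magnesite brick = L/(kA) = 0.0776/(3.88·9.81) = 0.002039 K/W
ΣR = 0.02373 + 0.002039 = 0.02577 K/W
Q = ΔT/ΣR = (974 °C − 43.3 °C)/0.02577 = 36100 W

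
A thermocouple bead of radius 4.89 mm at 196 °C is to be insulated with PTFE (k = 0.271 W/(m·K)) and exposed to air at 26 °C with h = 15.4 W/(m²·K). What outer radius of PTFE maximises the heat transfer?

For a sphere, r_cr = 2k_ins/h = 2·0.271/15.4 = 0.0352 m = 3.52 cm

r_cr = 3.52 cm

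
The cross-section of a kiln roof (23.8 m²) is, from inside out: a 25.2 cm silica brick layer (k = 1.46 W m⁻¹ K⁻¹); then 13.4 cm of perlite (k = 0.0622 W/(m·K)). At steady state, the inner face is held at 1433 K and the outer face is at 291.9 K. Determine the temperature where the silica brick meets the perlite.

Treat each layer as a resistance in series:
  R_silica brick = L/(kA) = 0.252/(1.46·23.8) = 0.007252 K/W
  R_perlite = L/(kA) = 0.134/(0.0622·23.8) = 0.09052 K/W
ΣR = 0.007252 + 0.09052 = 0.09777 K/W
Q = ΔT/ΣR = (1433 K − 291.9 K)/0.09777 = 11670 W
From the inner boundary to the silica brick/perlite interface, ΣR_partial = 0.007252 K/W.
T_interface = T_in − Q·ΣR_partial = 1433 K − (11670)(0.007252) = 1348 K

T = 1348 K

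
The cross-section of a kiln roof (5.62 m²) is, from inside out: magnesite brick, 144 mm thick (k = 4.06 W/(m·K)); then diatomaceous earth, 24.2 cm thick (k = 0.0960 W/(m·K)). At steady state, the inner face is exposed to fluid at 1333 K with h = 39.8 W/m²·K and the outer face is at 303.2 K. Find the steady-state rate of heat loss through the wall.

Series thermal resistances, inner to outer:
  R_conv,in = 1/(hA) = 1/(39.8·5.62) = 0.004471 K/W
  R_magnesite brick = L/(kA) = 0.144/(4.06·5.62) = 0.006311 K/W
  R_diatomaceous earth = L/(kA) = 0.242/(0.0960·5.62) = 0.4485 K/W
ΣR = 0.004471 + 0.006311 + 0.4485 = 0.4593 K/W
Q = ΔT/ΣR = (1333 K − 303.2 K)/0.4593 = 2240 W

Q = 2.24 kW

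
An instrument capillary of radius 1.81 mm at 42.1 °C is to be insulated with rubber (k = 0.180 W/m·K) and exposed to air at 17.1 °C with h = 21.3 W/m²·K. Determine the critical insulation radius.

For a cylinder, r_cr = k_ins/h = 0.180/21.3 = 0.00845 m = 0.845 cm

r_cr = 0.845 cm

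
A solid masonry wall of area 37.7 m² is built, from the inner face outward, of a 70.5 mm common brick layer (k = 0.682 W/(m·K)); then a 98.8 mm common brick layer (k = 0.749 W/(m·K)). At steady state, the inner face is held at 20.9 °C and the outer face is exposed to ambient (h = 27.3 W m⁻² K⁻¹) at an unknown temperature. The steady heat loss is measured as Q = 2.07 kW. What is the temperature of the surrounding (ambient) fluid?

T_out = 5.97 °C

Sum the resistances:
  R_common brick = L/(kA) = 0.0705/(0.682·37.7) = 0.002742 K/W
  R_common brick = L/(kA) = 0.0988/(0.749·37.7) = 0.003499 K/W
  R_conv,out = 1/(hA) = 1/(27.3·37.7) = 9.716×10^-4 K/W
ΣR = 0.007213 K/W
ΔT = Q·ΣR = 2070 × 0.007213 = 14.93 K
Heat flows outward, so T_out = T_in − ΔT = 20.9 − 14.93 = 5.97 °C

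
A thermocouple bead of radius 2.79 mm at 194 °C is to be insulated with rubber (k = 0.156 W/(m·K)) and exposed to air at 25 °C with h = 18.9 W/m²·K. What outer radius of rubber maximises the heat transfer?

For a sphere, r_cr = 2k_ins/h = 2·0.156/18.9 = 0.0165 m = 1.65 cm

r_cr = 1.65 cm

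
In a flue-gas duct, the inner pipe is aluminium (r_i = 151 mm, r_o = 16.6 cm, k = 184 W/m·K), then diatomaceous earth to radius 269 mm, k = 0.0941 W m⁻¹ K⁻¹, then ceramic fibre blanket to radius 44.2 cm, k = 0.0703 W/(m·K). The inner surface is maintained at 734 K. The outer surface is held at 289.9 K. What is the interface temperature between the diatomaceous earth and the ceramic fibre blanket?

Series thermal resistances, inner to outer:
  R'_aluminium = ln(0.166/0.151)/(2πk) = 0.09471/(2π·184) = 8.192×10^-5 m·K/W
  R'_diatomaceous earth = ln(0.269/0.166)/(2πk) = 0.4827/(2π·0.0941) = 0.8164 m·K/W
  R'_ceramic fibre blanket = ln(0.442/0.269)/(2πk) = 0.4966/(2π·0.0703) = 1.124 m·K/W
ΣR = 8.192×10^-5 + 0.8164 + 1.124 = 1.940 m·K/W
Q' = ΔT/ΣR = (734 K − 289.9 K)/1.940 = 228.9 W/m
From the inner boundary to the diatomaceous earth/ceramic fibre blanket interface, ΣR_partial = 0.8165 m·K/W.
T_interface = T_in − Q'·ΣR_partial = 734 K − (228.9)(0.8165) = 547 K

T = 547 K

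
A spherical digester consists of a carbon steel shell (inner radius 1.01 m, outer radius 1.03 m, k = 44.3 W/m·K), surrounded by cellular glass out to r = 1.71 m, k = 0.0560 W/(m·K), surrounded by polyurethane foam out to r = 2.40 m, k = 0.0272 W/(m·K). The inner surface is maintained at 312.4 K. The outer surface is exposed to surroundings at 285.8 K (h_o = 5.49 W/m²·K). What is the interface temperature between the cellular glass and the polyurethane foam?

Series thermal resistances, inner to outer:
  R_carbon steel = (1/1.01 − 1/1.03)/(4πk) = 0.01923/(4π·44.3) = 3.453×10^-5 K/W
  R_cellular glass = (1/1.03 − 1/1.71)/(4πk) = 0.3861/(4π·0.0560) = 0.5486 K/W
  R_polyurethane foam = (1/1.71 − 1/2.40)/(4πk) = 0.1681/(4π·0.0272) = 0.4919 K/W
  R_conv,out = 1/(4πr²h) = 1/(4π·2.40²·5.49) = 0.002516 K/W
ΣR = 3.453×10^-5 + 0.5486 + 0.4919 + 0.002516 = 1.043 K/W
Q = ΔT/ΣR = (312.4 K − 285.8 K)/1.043 = 25.50 W
From the inner boundary to the cellular glass/polyurethane foam interface, ΣR_partial = 0.5486 K/W.
T_interface = T_in − Q·ΣR_partial = 312.4 K − (25.50)(0.5486) = 298.4 K

T = 298.4 K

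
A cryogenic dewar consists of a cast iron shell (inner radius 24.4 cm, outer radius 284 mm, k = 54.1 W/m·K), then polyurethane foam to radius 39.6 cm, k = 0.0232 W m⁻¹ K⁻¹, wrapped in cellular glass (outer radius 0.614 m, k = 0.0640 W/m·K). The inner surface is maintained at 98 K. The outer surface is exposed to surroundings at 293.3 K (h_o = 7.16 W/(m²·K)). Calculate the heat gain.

Q = 42.8 W

Series thermal resistances, inner to outer:
  R_cast iron = (1/0.244 − 1/0.284)/(4πk) = 0.5772/(4π·54.1) = 8.491×10^-4 K/W
  R_polyurethane foam = (1/0.284 − 1/0.396)/(4πk) = 0.9959/(4π·0.0232) = 3.416 K/W
  R_cellular glass = (1/0.396 − 1/0.614)/(4πk) = 0.8966/(4π·0.0640) = 1.115 K/W
  R_conv,out = 1/(4πr²h) = 1/(4π·0.614²·7.16) = 0.02948 K/W
ΣR = 8.491×10^-4 + 3.416 + 1.115 + 0.02948 = 4.561 K/W
Q = ΔT/ΣR = (98 K − 293.3 K)/4.561 = -42.8 W
(Negative Q ⇒ heat flows inward; heat gain = 42.8 W.)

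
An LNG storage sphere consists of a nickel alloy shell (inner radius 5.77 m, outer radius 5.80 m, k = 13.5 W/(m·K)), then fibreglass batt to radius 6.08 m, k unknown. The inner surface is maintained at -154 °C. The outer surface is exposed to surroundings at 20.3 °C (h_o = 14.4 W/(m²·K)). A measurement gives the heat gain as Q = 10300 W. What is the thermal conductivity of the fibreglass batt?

k = 0.0377 W/m·K

ΣR = ΔT/Q = |-154 − 20.3|/10300 = 0.01692 K/W
Known resistances:
  R_nickel alloy = (1/5.77 − 1/5.80)/(4πk) = 8.964×10^-4/(4π·13.5) = 5.284×10^-6 K/W
  R_conv,out = 1/(4πr²h) = 1/(4π·6.08²·14.4) = 1.495×10^-4 K/W
R_fibreglass batt = ΣR − ΣR_known = 0.01692 − 1.548×10^-4 = 0.01677 K/W
(1/r₁−1/r₂)/(4πk) = 0.01677 ⇒ k = 0.007940/(4π·0.01677) = 0.0377 W/m·K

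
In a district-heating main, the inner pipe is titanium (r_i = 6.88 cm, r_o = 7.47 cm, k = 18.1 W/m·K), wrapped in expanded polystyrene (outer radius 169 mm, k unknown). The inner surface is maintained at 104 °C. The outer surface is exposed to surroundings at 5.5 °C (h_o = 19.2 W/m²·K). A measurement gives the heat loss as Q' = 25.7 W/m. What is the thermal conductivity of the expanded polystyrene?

ΣR = ΔT/Q' = |104 − 5.5|/25.7 = 3.833 m·K/W
Known resistances:
  R'_titanium = ln(0.0747/0.0688)/(2πk) = 0.08228/(2π·18.1) = 7.235×10^-4 m·K/W
  R'_conv,out = 1/(2πr h) = 1/(2π·0.169·19.2) = 0.04905 m·K/W
R_expanded polystyrene = ΣR − ΣR_known = 3.833 − 0.04977 = 3.783 m·K/W
ln(r₂/r₁)/(2πk) = 3.783 ⇒ k = 0.8164/(2π·3.783) = 0.0343 W/m·K

k = 0.0343 W/m·K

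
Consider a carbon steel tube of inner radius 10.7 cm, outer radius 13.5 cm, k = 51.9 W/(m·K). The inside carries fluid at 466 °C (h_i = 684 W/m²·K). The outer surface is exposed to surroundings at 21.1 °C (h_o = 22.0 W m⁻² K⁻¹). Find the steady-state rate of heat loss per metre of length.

Series thermal resistances, inner to outer:
  R'_conv,in = 1/(2πr h) = 1/(2π·0.107·684) = 0.002175 m·K/W
  R'_carbon steel = ln(0.135/0.107)/(2πk) = 0.2324/(2π·51.9) = 7.128×10^-4 m·K/W
  R'_conv,out = 1/(2πr h) = 1/(2π·0.135·22.0) = 0.05359 m·K/W
ΣR = 0.002175 + 7.128×10^-4 + 0.05359 = 0.05648 m·K/W
Q' = ΔT/ΣR = (466 °C − 21.1 °C)/0.05648 = 7880 W/m

Q' = 7.88 kW/m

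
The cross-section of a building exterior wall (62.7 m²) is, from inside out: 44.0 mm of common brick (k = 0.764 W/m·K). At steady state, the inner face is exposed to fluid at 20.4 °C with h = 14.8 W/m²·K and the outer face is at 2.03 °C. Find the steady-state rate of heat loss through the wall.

Resistance network (inner→outer):
  R_conv,in = 1/(hA) = 1/(14.8·62.7) = 0.001078 K/W
  R_common brick = L/(kA) = 0.0440/(0.764·62.7) = 9.185×10^-4 K/W
ΣR = 0.001078 + 9.185×10^-4 = 0.001997 K/W
Q = ΔT/ΣR = (20.4 °C − 2.03 °C)/0.001997 = 9200 W

Q = 9.20 kW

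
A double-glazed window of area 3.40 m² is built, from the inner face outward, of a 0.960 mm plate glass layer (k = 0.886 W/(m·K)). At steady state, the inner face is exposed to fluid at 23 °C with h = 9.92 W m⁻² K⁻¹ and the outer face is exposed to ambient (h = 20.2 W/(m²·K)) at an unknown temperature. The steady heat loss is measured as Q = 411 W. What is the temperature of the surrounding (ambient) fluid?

T_out = 4.70 °C

Series resistances:
  R_conv,in = 1/(hA) = 1/(9.92·3.40) = 0.02965 K/W
  R_plate glass = L/(kA) = 9.60×10^-4/(0.886·3.40) = 3.187×10^-4 K/W
  R_conv,out = 1/(hA) = 1/(20.2·3.40) = 0.01456 K/W
ΣR = 0.04453 K/W
ΔT = Q·ΣR = 411 × 0.04453 = 18.30 K
Heat flows outward, so T_out = T_in − ΔT = 23 − 18.30 = 4.70 °C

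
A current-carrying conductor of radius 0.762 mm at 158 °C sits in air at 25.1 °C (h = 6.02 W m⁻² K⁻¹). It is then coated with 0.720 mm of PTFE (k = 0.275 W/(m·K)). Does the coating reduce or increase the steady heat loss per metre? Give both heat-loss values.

Critical radius for a cylinder: r_cr = k/h = 0.0457 m = 4.57 cm.
Outer radius after coating: r₂ = 7.62×10^-4 + 7.20×10^-4 = 0.001482 m.
Since r₁ < r_cr and r₂ ≤ r_cr, the coating moves toward the maximum at r_cr — heat loss rises.
Bare: R = 1/(2πr₁h) = 34.70 m·K/W; Q = 132.9/34.70 = 3.83 W/m.
Coated: R = R_cond + R_conv = 18.22 m·K/W; Q = 132.9/18.22 = 7.29 W/m.

increases: 3.83 → 7.29 W/m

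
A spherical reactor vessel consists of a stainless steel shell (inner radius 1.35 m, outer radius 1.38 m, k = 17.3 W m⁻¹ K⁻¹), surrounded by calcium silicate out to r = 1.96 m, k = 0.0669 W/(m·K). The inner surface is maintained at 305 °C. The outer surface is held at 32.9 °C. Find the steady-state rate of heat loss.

Treat each layer as a resistance in series:
  R_stainless steel = (1/1.35 − 1/1.38)/(4πk) = 0.01610/(4π·17.3) = 7.407×10^-5 K/W
  R_calcium silicate = (1/1.38 − 1/1.96)/(4πk) = 0.2144/(4π·0.0669) = 0.2551 K/W
ΣR = 7.407×10^-5 + 0.2551 = 0.2552 K/W
Q = ΔT/ΣR = (305 °C − 32.9 °C)/0.2552 = 1070 W

Q = 1070 W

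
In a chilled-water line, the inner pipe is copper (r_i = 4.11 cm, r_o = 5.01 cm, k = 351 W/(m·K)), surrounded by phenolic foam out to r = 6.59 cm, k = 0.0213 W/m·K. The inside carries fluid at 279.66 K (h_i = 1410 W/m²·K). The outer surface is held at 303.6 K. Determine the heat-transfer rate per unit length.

Q' = 11.7 W/m

Treat each layer as a resistance in series:
  R'_conv,in = 1/(2πr h) = 1/(2π·0.0411·1410) = 0.002746 m·K/W
  R'_copper = ln(0.0501/0.0411)/(2πk) = 0.1980/(2π·351) = 8.979×10^-5 m·K/W
  R'_phenolic foam = ln(0.0659/0.0501)/(2πk) = 0.2741/(2π·0.0213) = 2.048 m·K/W
ΣR = 0.002746 + 8.979×10^-5 + 2.048 = 2.051 m·K/W
Q' = ΔT/ΣR = (279.66 K − 303.6 K)/2.051 = -11.7 W/m
(Negative Q' ⇒ heat flows inward; heat gain = 11.7 W/m.)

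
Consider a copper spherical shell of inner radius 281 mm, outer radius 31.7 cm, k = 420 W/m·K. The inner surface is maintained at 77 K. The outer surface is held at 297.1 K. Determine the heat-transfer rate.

Q = 2870 kW

Q = 4πk·ΔT/(1/r₁ − 1/r₂) = 4π × 420 × 220.1 / (1/0.281 − 1/0.317) = 2.87×10^6 W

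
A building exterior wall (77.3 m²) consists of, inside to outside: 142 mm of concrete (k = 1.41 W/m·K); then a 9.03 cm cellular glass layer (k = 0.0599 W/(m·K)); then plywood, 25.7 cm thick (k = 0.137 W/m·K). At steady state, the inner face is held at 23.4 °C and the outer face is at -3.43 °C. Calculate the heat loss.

Q = 595 W

Resistance network (inner→outer):
  R_concrete = L/(kA) = 0.142/(1.41·77.3) = 0.001303 K/W
  R_cellular glass = L/(kA) = 0.0903/(0.0599·77.3) = 0.01950 K/W
  R_plywood = L/(kA) = 0.257/(0.137·77.3) = 0.02427 K/W
ΣR = 0.001303 + 0.01950 + 0.02427 = 0.04507 K/W
Q = ΔT/ΣR = (23.4 °C − -3.43 °C)/0.04507 = 595 W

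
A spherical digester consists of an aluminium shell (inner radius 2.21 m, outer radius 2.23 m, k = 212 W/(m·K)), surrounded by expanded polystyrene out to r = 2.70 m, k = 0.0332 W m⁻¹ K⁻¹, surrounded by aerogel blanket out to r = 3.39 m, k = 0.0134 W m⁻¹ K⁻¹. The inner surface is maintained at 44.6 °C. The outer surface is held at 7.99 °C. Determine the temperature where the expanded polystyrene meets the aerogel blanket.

T = 33.8 °C

Resistance network (inner→outer):
  R_aluminium = (1/2.21 − 1/2.23)/(4πk) = 0.004058/(4π·212) = 1.523×10^-6 K/W
  R_expanded polystyrene = (1/2.23 − 1/2.70)/(4πk) = 0.07806/(4π·0.0332) = 0.1871 K/W
  R_aerogel blanket = (1/2.70 − 1/3.39)/(4πk) = 0.07539/(4π·0.0134) = 0.4477 K/W
ΣR = 1.523×10^-6 + 0.1871 + 0.4477 = 0.6348 K/W
Q = ΔT/ΣR = (44.6 °C − 7.99 °C)/0.6348 = 57.67 W
From the inner boundary to the expanded polystyrene/aerogel blanket interface, ΣR_partial = 0.1871 K/W.
T_interface = T_in − Q·ΣR_partial = 44.6 °C − (57.67)(0.1871) = 33.8 °C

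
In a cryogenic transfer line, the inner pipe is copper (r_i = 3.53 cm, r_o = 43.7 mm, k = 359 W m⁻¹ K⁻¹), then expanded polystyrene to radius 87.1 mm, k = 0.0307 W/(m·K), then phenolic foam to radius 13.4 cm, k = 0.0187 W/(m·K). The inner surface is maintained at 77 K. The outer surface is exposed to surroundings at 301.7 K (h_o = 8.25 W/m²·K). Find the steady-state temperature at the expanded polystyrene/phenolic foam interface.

T = 185.8 K

Treat each layer as a resistance in series:
  R'_copper = ln(0.0437/0.0353)/(2πk) = 0.2135/(2π·359) = 9.464×10^-5 m·K/W
  R'_expanded polystyrene = ln(0.0871/0.0437)/(2πk) = 0.6897/(2π·0.0307) = 3.576 m·K/W
  R'_phenolic foam = ln(0.134/0.0871)/(2πk) = 0.4308/(2π·0.0187) = 3.666 m·K/W
  R'_conv,out = 1/(2πr h) = 1/(2π·0.134·8.25) = 0.1440 m·K/W
ΣR = 9.464×10^-5 + 3.576 + 3.666 + 0.1440 = 7.386 m·K/W
Q' = ΔT/ΣR = (77 K − 301.7 K)/7.386 = -30.42 W/m
From the inner boundary to the expanded polystyrene/phenolic foam interface, ΣR_partial = 3.576 m·K/W.
T_interface = T_in − Q'·ΣR_partial = 77 K − (-30.42)(3.576) = 185.8 K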